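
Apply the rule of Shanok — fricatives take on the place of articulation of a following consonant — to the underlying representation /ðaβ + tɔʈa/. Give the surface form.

[ðaztɔʈa]

The rule targets /β/ (voiced bilabial fricative), which sits before the trigger /t/ (alveolar).
The voiced alveolar fricative is [z], so /β/ → [z].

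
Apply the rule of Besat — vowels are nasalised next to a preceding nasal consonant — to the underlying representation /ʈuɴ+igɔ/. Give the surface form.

[ʈuɴĩgɔ]

The vowel /i/ is adjacent to the preceding nasal /ɴ/, so it acquires [+nasal] and surfaces as [ĩ].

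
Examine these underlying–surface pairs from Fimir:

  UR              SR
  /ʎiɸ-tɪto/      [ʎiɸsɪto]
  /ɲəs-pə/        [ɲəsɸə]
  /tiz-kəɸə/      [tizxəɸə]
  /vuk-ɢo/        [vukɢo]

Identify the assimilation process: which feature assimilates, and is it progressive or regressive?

progressive manner assimilation

Comparing underlying and surface forms, /t/ → [s] is the alternation; the neighbouring /ɸ/ is constant.
/t/ is a stop while /ɸ/ is a fricative; the output [s] is a fricative, matching the trigger — so the feature that spreads is manner.
Place and voice are unchanged, so the assimilation is partial, not total.
The other alternating forms pattern the same way: /p/ → [ɸ] after /s/ (stop → fricative, matching a fricative); /k/ → [x] after /z/ (stop → fricative, matching a fricative) — only manner changes, and always toward the preceding segment.
Nothing changes in [vukɢo]: there the adjacent consonants already agree in manner (/ɢ/ and /k/ are both stops), so this form is consistent with the same rule.
Since the segment that changes follows the conditioning segment, the assimilation is progressive.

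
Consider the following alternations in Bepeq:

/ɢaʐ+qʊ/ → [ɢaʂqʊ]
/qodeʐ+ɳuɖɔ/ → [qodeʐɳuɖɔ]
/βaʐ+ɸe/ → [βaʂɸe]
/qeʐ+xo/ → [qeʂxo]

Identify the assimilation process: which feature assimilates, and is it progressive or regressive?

Comparing underlying and surface forms, /ʐ/ → [ʂ] is the alternation; the neighbouring /q/ is constant.
/ʐ/ is voiced while /q/ is voiceless; the output [ʂ] is voiceless, matching the trigger — so the feature that spreads is voicing.
Place and manner are unchanged, so the assimilation is partial, not total.
The same holds elsewhere in the data: /ʐ/ → [ʂ] before /ɸ/ (voiced → voiceless, matching voiceless); /ʐ/ → [ʂ] before /x/ (voiced → voiceless, matching voiceless) — only voicing changes, and always toward the following segment.
No alternation appears in [qodeʐɳuɖɔ]: there the adjacent consonants already agree in voicing (/ʐ/ and /ɳ/ are both voiced), so this form is consistent with the same rule.
Since the segment that changes precedes the conditioning segment, the assimilation is regressive.

regressive voicing assimilation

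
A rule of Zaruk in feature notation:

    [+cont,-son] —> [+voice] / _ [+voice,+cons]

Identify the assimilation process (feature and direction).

regressive voicing assimilation

The target ([+cont,-son], fricatives) acquires [+voice] next to a voiced consonant ([+voice,+cons]) — it takes on the voicing of its neighbour, so the feature that spreads is voicing.
The conditioning segment sits to the right of the focus bar, meaning the trigger follows the segment that changes — regressive assimilation.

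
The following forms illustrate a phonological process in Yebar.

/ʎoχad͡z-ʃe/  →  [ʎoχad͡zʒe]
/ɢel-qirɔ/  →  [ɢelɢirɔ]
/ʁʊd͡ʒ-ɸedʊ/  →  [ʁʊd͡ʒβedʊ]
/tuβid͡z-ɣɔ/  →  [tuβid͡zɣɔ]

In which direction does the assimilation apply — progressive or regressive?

progressive

The segment that alternates is /ʃ/, which surfaces as [ʒ] when adjacent to /d͡z/.
/ʃ/ is voiceless while /d͡z/ is voiced; the output [ʒ] is voiced, matching the trigger — so the feature that spreads is voicing.
The same holds elsewhere in the data: /q/ → [ɢ] after /l/ (voiceless → voiced, matching voiced); /ɸ/ → [β] after /d͡ʒ/ (voiceless → voiced, matching voiced) — only voicing changes, and always toward the preceding segment.
No alternation appears in [tuβid͡zɣɔ]: there the adjacent consonants already agree in voicing (/ɣ/ and /d͡z/ are both voiced), so this form is consistent with the same rule.
Since the segment that changes follows the conditioning segment, the assimilation is progressive.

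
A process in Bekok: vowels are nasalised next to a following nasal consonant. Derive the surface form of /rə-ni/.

[rə̃ni]

/ə/ sits next to the nasal /n/ and is therefore nasalised to [ə̃].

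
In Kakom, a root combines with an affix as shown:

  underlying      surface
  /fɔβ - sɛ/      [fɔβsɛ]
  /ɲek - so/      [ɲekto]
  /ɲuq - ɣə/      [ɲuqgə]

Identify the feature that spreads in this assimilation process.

Comparing underlying and surface forms, /s/ → [t] is the alternation; the neighbouring /k/ is constant.
/s/ is a fricative while /k/ is a stop; the output [t] is a stop, matching the trigger — so the feature that spreads is manner.
The other alternating form patterns the same way: /ɣ/ → [g] after /q/ (fricative → stop, matching a stop) — only manner changes, and always toward the preceding segment.
Nothing changes in [fɔβsɛ]: there the adjacent consonants already agree in manner (/s/ and /β/ are both fricatives), so this form is consistent with the same rule.

manner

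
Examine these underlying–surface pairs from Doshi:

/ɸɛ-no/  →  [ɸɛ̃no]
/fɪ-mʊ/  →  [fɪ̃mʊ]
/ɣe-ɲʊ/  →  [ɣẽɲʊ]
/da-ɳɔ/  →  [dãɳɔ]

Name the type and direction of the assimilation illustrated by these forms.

regressive nasality assimilation (vowel nasalisation)

The vowel /ɛ/ surfaces as nasalised [ɛ̃] next to the following nasal /n/ — it has acquired the [+nasal] feature of its neighbour.
The other forms show the same pattern: /ɪ/ → [ɪ̃] before /m/; /e/ → [ẽ] before /ɲ/; /a/ → [ã] before /ɳ/ — each time a vowel is nasalised next to a following nasal.
Because the conditioning nasal is to the right of the vowel that changes, the process is regressive (anticipatory).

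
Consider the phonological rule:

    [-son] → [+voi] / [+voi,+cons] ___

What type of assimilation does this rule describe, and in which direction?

The structural change is [+voi], and the conditioning segment [+voi,+cons] (a voiced consonant) is itself voiced, so the target comes to share the voicing of its neighbour — voicing assimilation.
The conditioning segment sits to the left of the focus bar, meaning the trigger precedes the segment that changes — progressive assimilation.

progressive voicing assimilation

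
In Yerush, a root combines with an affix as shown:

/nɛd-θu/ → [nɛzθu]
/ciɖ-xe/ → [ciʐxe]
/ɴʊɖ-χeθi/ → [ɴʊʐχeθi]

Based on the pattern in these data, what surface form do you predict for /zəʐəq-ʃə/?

The data show regressive manner assimilation: /d/ → [z] before /θ/; /ɖ/ → [ʐ] before /x/; /ɖ/ → [ʐ] before /χ/. In each pair only manner changes, matching the following consonant, while place and voice stay constant.
The rule targets /q/ (voiceless uvular stop), which sits before the trigger /ʃ/ (fricative).
Changing only its manner to fricative gives [χ] — the voiceless uvular fricative.

[zəʐəχʃə]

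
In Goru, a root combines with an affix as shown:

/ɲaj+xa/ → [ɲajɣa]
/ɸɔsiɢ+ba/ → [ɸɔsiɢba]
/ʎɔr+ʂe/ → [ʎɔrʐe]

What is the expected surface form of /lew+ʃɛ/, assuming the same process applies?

The data show progressive voicing assimilation: /x/ → [ɣ] after /j/; /ʂ/ → [ʐ] after /r/. In each pair only voicing changes, matching the preceding consonant, while place and manner stay constant.
No alternation appears in [ɸɔsiɢba]: there the adjacent consonants already agree in voicing (/b/ and /ɢ/ are both voiced), so this form is consistent with the same rule.
/ʃ/ is a voiceless postalveolar fricative. The preceding trigger /w/ is voiced, so /ʃ/ must become voiced as well.
Changing only its voicing to voiced gives [ʒ] — the voiced postalveolar fricative.

[lewʒɛ]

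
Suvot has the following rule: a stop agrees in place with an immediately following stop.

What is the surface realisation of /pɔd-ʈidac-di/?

The rule targets /d/ (voiced alveolar stop), which sits before the trigger /ʈ/ (retroflex).
A voiced retroflex stop is [ɖ], so the surface segment is [ɖ].
At the second juncture, /c/ likewise becomes [t] adjacent to /d/.

[pɔɖʈidatdi]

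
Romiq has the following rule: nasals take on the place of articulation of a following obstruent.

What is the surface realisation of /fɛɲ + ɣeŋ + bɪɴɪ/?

[fɛŋɣembɪɴɪ]

The rule targets /ɲ/ (voiced palatal nasal), which sits before the trigger /ɣ/ (velar).
The voiced velar nasal is [ŋ], so /ɲ/ → [ŋ].
At the second juncture, /ŋ/ likewise becomes [m] adjacent to /b/.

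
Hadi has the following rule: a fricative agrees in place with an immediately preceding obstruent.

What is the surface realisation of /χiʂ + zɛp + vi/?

/z/ is a voiced alveolar fricative. The preceding trigger /ʂ/ is retroflex, so /z/ must become retroflex as well.
The voiced retroflex fricative is [ʐ], so /z/ → [ʐ].
At the second juncture, /v/ likewise becomes [β] adjacent to /p/.

[χiʂʐɛpβi]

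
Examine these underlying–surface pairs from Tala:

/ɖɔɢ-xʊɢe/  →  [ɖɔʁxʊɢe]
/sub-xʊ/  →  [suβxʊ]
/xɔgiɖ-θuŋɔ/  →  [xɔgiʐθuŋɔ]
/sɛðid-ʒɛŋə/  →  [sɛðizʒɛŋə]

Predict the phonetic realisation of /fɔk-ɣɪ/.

[fɔxɣɪ]

The data show regressive manner assimilation: /ɢ/ → [ʁ] before /x/; /b/ → [β] before /x/; /ɖ/ → [ʐ] before /θ/; /d/ → [z] before /ʒ/. In each pair only manner changes, matching the following consonant, while place and voice stay constant.
The rule targets /k/ (voiceless velar stop), which sits before the trigger /ɣ/ (fricative).
Changing only its manner to fricative gives [x] — the voiceless velar fricative.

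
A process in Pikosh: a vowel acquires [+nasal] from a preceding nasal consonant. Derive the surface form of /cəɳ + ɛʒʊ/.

/ɛ/ sits next to the nasal /ɳ/ and is therefore nasalised to [ɛ̃].

[cəɳɛ̃ʒʊ]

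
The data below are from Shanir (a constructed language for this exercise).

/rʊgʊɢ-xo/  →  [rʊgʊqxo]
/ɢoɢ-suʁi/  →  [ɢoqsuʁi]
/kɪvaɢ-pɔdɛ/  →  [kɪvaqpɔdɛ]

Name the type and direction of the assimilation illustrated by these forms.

Underlying /ɢ/ is realised as [q] next to /x/; /x/ itself does not change.
The change voiced → voiceless matches the voicing of the following /x/, identifying this as voicing assimilation.
Place and manner are unchanged, so the assimilation is partial, not total.
The same holds elsewhere in the data: /ɢ/ → [q] before /s/ (voiced → voiceless, matching voiceless); /ɢ/ → [q] before /p/ (voiced → voiceless, matching voiceless) — only voicing changes, and always toward the following segment.
The trigger is the following segment, so the direction is regressive (anticipatory).

regressive voicing assimilation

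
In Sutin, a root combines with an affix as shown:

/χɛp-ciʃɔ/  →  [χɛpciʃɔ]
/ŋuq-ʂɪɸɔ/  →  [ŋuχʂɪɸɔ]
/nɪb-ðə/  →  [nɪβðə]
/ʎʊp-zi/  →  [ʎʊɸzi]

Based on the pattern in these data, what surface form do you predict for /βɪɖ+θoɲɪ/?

The data show regressive manner assimilation: /q/ → [χ] before /ʂ/; /b/ → [β] before /ð/; /p/ → [ɸ] before /z/. In each pair only manner changes, matching the following consonant, while place and voice stay constant.
No alternation appears in [χɛpciʃɔ]: there the adjacent consonants already agree in manner (/p/ and /c/ are both stops), so this form is consistent with the same rule.
The rule targets /ɖ/ (voiced retroflex stop), which sits before the trigger /θ/ (fricative).
The voiced retroflex fricative is [ʐ], so /ɖ/ → [ʐ].

[βɪʐθoɲɪ]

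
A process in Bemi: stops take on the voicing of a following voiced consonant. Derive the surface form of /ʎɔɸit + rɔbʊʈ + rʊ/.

[ʎɔɸidrɔbʊɖrʊ]

/t/ is a voiceless alveolar stop. The following trigger /r/ is voiced, so /t/ must become voiced as well.
The voiced alveolar stop is [d], so /t/ → [d].
At the second juncture, /ʈ/ likewise becomes [ɖ] adjacent to /r/.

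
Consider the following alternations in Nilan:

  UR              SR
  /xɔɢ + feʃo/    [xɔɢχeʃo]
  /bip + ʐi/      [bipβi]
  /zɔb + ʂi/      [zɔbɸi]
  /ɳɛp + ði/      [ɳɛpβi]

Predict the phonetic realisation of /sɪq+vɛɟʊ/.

[sɪqʁɛɟʊ]

The data show progressive place assimilation: /f/ → [χ] after /ɢ/; /ʐ/ → [β] after /p/; /ʂ/ → [ɸ] after /b/; /ð/ → [β] after /p/. In each pair only place changes, matching the preceding consonant, while manner and voice stay constant.
The rule targets /v/ (voiced labiodental fricative), which sits after the trigger /q/ (uvular).
Changing only its place to uvular gives [ʁ] — the voiced uvular fricative.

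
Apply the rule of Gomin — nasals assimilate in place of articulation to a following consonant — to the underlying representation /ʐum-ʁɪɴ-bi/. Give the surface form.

/m/ is a voiced bilabial nasal. The following trigger /ʁ/ is uvular, so /m/ must become uvular as well.
Changing only its place to uvular gives [ɴ] — the voiced uvular nasal.
The same rule applies at the second boundary: /ɴ/ → [m] next to /b/.

[ʐuɴʁɪmbi]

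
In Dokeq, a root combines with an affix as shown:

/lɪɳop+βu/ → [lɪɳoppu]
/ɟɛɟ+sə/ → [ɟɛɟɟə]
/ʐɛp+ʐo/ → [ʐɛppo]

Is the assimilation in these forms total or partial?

total assimilation

Comparing underlying and surface forms, /β/ → [p] is the alternation; the neighbouring /p/ is constant.
The output [p] is identical to the trigger /p/ — every feature (place, manner, voicing) has been copied — so this is total assimilation.
The remaining alternations confirm this: /s/ → [ɟ] after /ɟ/; /ʐ/ → [p] after /p/ — in each case the output is a copy of the preceding consonant.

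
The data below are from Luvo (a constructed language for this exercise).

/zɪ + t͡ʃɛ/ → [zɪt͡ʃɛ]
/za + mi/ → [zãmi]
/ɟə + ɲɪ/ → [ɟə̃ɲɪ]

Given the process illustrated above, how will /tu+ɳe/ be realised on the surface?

[tũɳe]

The data show regressive nasality assimilation (vowel nasalisation): /a/ → [ã] before /m/; /ə/ → [ə̃] before /ɲ/ — a vowel is nasalised by an immediately following nasal consonant.
No change occurs in [zɪt͡ʃɛ] because the vowel at the boundary is adjacent to an oral consonant, not a nasal (/ɪ/ next to /t͡ʃ/).
The vowel /u/ is adjacent to the following nasal /ɳ/, so it acquires [+nasal] and surfaces as [ũ].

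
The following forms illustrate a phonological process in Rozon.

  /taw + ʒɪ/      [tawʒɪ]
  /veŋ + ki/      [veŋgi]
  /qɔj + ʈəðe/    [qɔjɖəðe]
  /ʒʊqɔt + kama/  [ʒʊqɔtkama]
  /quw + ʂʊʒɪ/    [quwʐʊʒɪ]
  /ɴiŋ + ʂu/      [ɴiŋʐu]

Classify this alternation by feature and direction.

Comparing underlying and surface forms, /k/ → [g] is the alternation; the neighbouring /ŋ/ is constant.
/k/ is voiceless while /ŋ/ is voiced; the output [g] is voiced, matching the trigger — so the feature that spreads is voicing.
Place and manner are unchanged, so the assimilation is partial, not total.
Checking the remaining alternations: /ʈ/ → [ɖ] after /j/ (voiceless → voiced, matching voiced); /ʂ/ → [ʐ] after /w/ (voiceless → voiced, matching voiced); /ʂ/ → [ʐ] after /ŋ/ (voiceless → voiced, matching voiced) — only voicing changes, and always toward the preceding segment.
Nothing changes in [tawʒɪ], [ʒʊqɔtkama]: there the adjacent consonants already agree in voicing (/ʒ/ and /w/ are both voiced; /k/ and /t/ are both voiceless), so these forms are consistent with the same rule.
The trigger is the preceding segment, so the direction is progressive (perseverative).

progressive voicing assimilation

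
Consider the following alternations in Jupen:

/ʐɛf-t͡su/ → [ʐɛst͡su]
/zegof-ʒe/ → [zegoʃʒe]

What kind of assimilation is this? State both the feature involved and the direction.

Comparing underlying and surface forms, /f/ → [s] is the alternation; the neighbouring /t͡s/ is constant.
The change labiodental → alveolar matches the place of the following /t͡s/, identifying this as place assimilation.
Manner and voice are unchanged, so the assimilation is partial, not total.
Checking the remaining alternation: /f/ → [ʃ] before /ʒ/ (labiodental → postalveolar, matching postalveolar) — only place changes, and always toward the following segment.
Since the segment that changes precedes the conditioning segment, the assimilation is regressive.

regressive place assimilation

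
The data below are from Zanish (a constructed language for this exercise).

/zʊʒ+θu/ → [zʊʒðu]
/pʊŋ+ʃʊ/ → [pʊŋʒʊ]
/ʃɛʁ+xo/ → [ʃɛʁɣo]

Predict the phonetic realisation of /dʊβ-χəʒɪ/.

The data show progressive voicing assimilation: /θ/ → [ð] after /ʒ/; /ʃ/ → [ʒ] after /ŋ/; /x/ → [ɣ] after /ʁ/. In each pair only voicing changes, matching the preceding consonant, while place and manner stay constant.
/χ/ is a voiceless uvular fricative. The preceding trigger /β/ is voiced, so /χ/ must become voiced as well.
A voiced uvular fricative is [ʁ], so the surface segment is [ʁ].

[dʊβʁəʒɪ]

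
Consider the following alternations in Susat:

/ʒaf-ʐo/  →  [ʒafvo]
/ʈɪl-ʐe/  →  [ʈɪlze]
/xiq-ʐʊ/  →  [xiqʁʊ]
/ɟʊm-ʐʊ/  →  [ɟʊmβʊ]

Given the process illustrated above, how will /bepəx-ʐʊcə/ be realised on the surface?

The data show progressive place assimilation: /ʐ/ → [v] after /f/; /ʐ/ → [z] after /l/; /ʐ/ → [ʁ] after /q/; /ʐ/ → [β] after /m/. In each pair only place changes, matching the preceding consonant, while manner and voice stay constant.
The rule targets /ʐ/ (voiced retroflex fricative), which sits after the trigger /x/ (velar).
Changing only its place to velar gives [ɣ] — the voiced velar fricative.

[bepəxɣʊcə]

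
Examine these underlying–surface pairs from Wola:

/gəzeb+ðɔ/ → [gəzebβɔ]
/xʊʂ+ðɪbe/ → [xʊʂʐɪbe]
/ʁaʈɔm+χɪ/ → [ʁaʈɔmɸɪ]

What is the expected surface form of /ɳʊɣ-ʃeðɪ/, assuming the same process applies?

[ɳʊɣxeðɪ]

The data show progressive place assimilation: /ð/ → [β] after /b/; /ð/ → [ʐ] after /ʂ/; /χ/ → [ɸ] after /m/. In each pair only place changes, matching the preceding consonant, while manner and voice stay constant.
The rule targets /ʃ/ (voiceless postalveolar fricative), which sits after the trigger /ɣ/ (velar).
The voiceless velar fricative is [x], so /ʃ/ → [x].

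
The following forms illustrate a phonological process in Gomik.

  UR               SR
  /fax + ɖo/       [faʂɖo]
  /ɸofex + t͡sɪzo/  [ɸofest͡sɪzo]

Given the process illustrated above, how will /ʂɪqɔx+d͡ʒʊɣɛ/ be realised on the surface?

[ʂɪqɔʃd͡ʒʊɣɛ]

The data show regressive place assimilation: /x/ → [ʂ] before /ɖ/; /x/ → [s] before /t͡s/. In each pair only place changes, matching the following consonant, while manner and voice stay constant.
/x/ is a voiceless velar fricative. The following trigger /d͡ʒ/ is postalveolar, so /x/ must become postalveolar as well.
Changing only its place to postalveolar gives [ʃ] — the voiceless postalveolar fricative.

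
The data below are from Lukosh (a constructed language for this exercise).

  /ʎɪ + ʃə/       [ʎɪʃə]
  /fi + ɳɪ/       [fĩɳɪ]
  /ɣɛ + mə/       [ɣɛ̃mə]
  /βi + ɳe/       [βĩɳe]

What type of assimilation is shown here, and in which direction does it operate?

The vowel /i/ surfaces as nasalised [ĩ] next to the following nasal /ɳ/ — it has acquired the [+nasal] feature of its neighbour.
The other form shows the same pattern: /ɛ/ → [ɛ̃] before /m/ — each time a vowel is nasalised next to a following nasal.
No change occurs in [ʎɪʃə] because the vowel at the boundary is adjacent to an oral consonant, not a nasal (/ɪ/ next to /ʃ/).
Because the conditioning nasal is to the right of the vowel that changes, the process is regressive (anticipatory).

regressive nasality assimilation (vowel nasalisation)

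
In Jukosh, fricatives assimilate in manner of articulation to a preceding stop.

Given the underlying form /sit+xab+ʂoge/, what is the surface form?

The rule targets /x/ (voiceless velar fricative), which sits after the trigger /t/ (stop).
Changing only its manner to stop gives [k] — the voiceless velar stop.
At the second juncture, /ʂ/ likewise becomes [ʈ] adjacent to /b/.

[sitkabʈoge]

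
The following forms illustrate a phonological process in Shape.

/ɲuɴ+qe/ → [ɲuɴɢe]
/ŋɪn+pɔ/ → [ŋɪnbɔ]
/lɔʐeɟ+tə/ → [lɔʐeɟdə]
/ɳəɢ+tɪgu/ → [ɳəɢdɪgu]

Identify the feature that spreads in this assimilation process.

voicing

Comparing underlying and surface forms, /q/ → [ɢ] is the alternation; the neighbouring /ɴ/ is constant.
/q/ is voiceless while /ɴ/ is voiced; the output [ɢ] is voiced, matching the trigger — so the feature that spreads is voicing.
Checking the remaining alternations: /p/ → [b] after /n/ (voiceless → voiced, matching voiced); /t/ → [d] after /ɟ/ (voiceless → voiced, matching voiced); /t/ → [d] after /ɢ/ (voiceless → voiced, matching voiced) — only voicing changes, and always toward the preceding segment.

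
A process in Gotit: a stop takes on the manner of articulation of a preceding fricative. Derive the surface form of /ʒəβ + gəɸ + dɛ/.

/g/ is a voiced velar stop. The preceding trigger /β/ is a fricative, so /g/ must become a fricative as well.
A voiced velar fricative is [ɣ], so the surface segment is [ɣ].
The same rule applies at the second boundary: /d/ → [z] next to /ɸ/.

[ʒəβɣəɸzɛ]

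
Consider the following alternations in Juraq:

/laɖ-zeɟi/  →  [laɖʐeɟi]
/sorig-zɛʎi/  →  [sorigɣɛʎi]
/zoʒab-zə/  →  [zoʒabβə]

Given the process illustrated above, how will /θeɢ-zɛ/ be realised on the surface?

[θeɢʁɛ]

The data show progressive place assimilation: /z/ → [ʐ] after /ɖ/; /z/ → [ɣ] after /g/; /z/ → [β] after /b/. In each pair only place changes, matching the preceding consonant, while manner and voice stay constant.
/z/ is a voiced alveolar fricative. The preceding trigger /ɢ/ is uvular, so /z/ must become uvular as well.
The voiced uvular fricative is [ʁ], so /z/ → [ʁ].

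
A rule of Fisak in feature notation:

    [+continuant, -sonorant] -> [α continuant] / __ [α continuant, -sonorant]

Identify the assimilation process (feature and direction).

regressive manner assimilation

The rule copies [continuant] (continuancy) from the environment onto the target fricatives; since [±continuant] encodes the stop/fricative manner contrast, the assimilating dimension is manner.
Since the environment is written after the underscore, the trigger follows the target; the direction is regressive.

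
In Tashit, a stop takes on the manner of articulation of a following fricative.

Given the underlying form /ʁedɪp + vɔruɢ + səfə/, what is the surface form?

The rule targets /p/ (voiceless bilabial stop), which sits before the trigger /v/ (fricative).
The voiceless bilabial fricative is [ɸ], so /p/ → [ɸ].
At the second juncture, /ɢ/ likewise becomes [ʁ] adjacent to /s/.

[ʁedɪɸvɔruʁsəfə]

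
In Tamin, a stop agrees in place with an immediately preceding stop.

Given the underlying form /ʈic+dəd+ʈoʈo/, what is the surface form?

The rule targets /d/ (voiced alveolar stop), which sits after the trigger /c/ (palatal).
Changing only its place to palatal gives [ɟ] — the voiced palatal stop.
At the second juncture, /ʈ/ likewise becomes [t] adjacent to /d/.

[ʈicɟədtoʈo]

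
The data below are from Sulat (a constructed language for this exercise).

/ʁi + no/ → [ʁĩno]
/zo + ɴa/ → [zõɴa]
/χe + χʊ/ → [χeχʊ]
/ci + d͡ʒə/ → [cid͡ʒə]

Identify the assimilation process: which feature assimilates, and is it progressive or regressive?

regressive nasality assimilation (vowel nasalisation)

The vowel /i/ surfaces as nasalised [ĩ] next to the following nasal /n/ — it has acquired the [+nasal] feature of its neighbour.
Likewise in the remaining data: /o/ → [õ] before /ɴ/ — each time a vowel is nasalised next to a following nasal.
No change occurs in [χeχʊ], [cid͡ʒə] because the vowel at the boundary is adjacent to an oral consonant, not a nasal (/e/ next to /χ/; /i/ next to /d͡ʒ/).
Because the conditioning nasal is to the right of the vowel that changes, the process is regressive (anticipatory).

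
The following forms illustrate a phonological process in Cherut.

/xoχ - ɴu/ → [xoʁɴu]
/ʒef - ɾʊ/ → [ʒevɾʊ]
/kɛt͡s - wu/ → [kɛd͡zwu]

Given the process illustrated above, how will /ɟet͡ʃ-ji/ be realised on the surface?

[ɟed͡ʒji]

The data show regressive voicing assimilation: /χ/ → [ʁ] before /ɴ/; /f/ → [v] before /ɾ/; /t͡s/ → [d͡z] before /w/. In each pair only voicing changes, matching the following consonant, while place and manner stay constant.
The rule targets /t͡ʃ/ (voiceless postalveolar affricate), which sits before the trigger /j/ (voiced).
A voiced postalveolar affricate is [d͡ʒ], so the surface segment is [d͡ʒ].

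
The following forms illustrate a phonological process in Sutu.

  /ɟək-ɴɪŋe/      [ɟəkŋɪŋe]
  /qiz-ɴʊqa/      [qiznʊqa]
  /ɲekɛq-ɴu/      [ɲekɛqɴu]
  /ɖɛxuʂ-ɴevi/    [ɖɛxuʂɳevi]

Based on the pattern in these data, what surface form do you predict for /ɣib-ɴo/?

The data show progressive place assimilation: /ɴ/ → [ŋ] after /k/; /ɴ/ → [n] after /z/; /ɴ/ → [ɳ] after /ʂ/. In each pair only place changes, matching the preceding consonant, while manner and voice stay constant.
No alternation appears in [ɲekɛqɴu]: there the adjacent consonants already agree in place (/ɴ/ and /q/ are both uvular), so this form is consistent with the same rule.
The rule targets /ɴ/ (voiced uvular nasal), which sits after the trigger /b/ (bilabial).
The voiced bilabial nasal is [m], so /ɴ/ → [m].

[ɣibmo]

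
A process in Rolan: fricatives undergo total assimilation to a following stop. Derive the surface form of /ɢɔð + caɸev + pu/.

[ɢɔccaɸeppu]

/ð/ is the segment targeted by the rule; it sits immediately before /c/, so it assimilates completely and surfaces as [c].
The same rule applies at the second boundary: /v/ → [p] next to /p/.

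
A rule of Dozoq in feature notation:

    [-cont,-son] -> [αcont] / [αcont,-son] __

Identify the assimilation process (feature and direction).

progressive manner assimilation

The shared variable α links the value of [cont] on the target to that of the neighbouring obstruent. [cont] distinguishes stops from fricatives — a manner-of-articulation feature — so this is manner assimilation.
Since the environment is written before the underscore, the trigger precedes the target; the direction is progressive.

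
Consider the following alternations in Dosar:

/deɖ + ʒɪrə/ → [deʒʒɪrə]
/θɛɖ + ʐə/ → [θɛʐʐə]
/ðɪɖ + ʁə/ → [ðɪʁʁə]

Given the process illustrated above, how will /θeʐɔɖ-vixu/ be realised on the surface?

[θeʐɔvvixu]

The data show regressive total assimilation (/ɖ/ → [ʒ] before /ʒ/; /ɖ/ → [ʐ] before /ʐ/; /ɖ/ → [ʁ] before /ʁ/): in every case the target segment becomes identical to its following neighbour, copying more than a single feature.
/ɖ/ is the segment targeted by the rule; it sits immediately before /v/, so it assimilates completely and surfaces as [v].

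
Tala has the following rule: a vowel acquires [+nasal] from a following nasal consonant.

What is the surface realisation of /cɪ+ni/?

[cɪ̃ni]

The vowel /ɪ/ is adjacent to the following nasal /n/, so it acquires [+nasal] and surfaces as [ɪ̃].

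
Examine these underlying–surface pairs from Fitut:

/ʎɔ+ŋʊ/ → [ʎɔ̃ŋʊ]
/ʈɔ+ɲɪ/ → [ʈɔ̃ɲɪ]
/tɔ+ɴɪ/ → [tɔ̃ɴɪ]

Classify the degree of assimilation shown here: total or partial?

The vowel /ɔ/ surfaces as nasalised [ɔ̃] next to the following nasal /ŋ/ — it has acquired the [+nasal] feature of its neighbour.
Likewise in the remaining data: /ɔ/ → [ɔ̃] before /ɲ/; /ɔ/ → [ɔ̃] before /ɴ/ — each time a vowel is nasalised next to a following nasal.

partial assimilation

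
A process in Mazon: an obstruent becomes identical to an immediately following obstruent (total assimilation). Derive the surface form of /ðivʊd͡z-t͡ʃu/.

/d͡z/ is the segment targeted by the rule; it sits immediately before /t͡ʃ/, so it assimilates completely and surfaces as [t͡ʃ].

[ðivʊt͡ʃt͡ʃu]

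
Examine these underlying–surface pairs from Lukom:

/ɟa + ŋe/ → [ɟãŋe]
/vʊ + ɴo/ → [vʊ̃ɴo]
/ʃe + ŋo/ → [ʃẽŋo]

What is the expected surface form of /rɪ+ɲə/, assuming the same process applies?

[rɪ̃ɲə]

The data show regressive nasality assimilation (vowel nasalisation): /a/ → [ã] before /ŋ/; /ʊ/ → [ʊ̃] before /ɴ/; /e/ → [ẽ] before /ŋ/ — a vowel is nasalised by an immediately following nasal consonant.
/ɪ/ sits next to the nasal /ɲ/ and is therefore nasalised to [ɪ̃].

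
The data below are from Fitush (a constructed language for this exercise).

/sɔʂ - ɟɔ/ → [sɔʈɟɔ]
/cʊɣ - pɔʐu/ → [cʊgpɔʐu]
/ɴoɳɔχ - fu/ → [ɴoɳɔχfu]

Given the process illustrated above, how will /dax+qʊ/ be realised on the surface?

The data show regressive manner assimilation: /ʂ/ → [ʈ] before /ɟ/; /ɣ/ → [g] before /p/. In each pair only manner changes, matching the following consonant, while place and voice stay constant.
Nothing changes in [ɴoɳɔχfu]: there the adjacent consonants already agree in manner (/χ/ and /f/ are both fricatives), so this form is consistent with the same rule.
/x/ is a voiceless velar fricative. The following trigger /q/ is a stop, so /x/ must become a stop as well.
The voiceless velar stop is [k], so /x/ → [k].

[dakqʊ]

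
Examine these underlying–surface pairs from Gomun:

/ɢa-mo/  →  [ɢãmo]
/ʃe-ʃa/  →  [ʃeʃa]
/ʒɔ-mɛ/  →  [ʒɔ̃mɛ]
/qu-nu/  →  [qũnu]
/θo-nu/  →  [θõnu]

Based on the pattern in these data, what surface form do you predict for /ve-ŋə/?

[vẽŋə]

The data show regressive nasality assimilation (vowel nasalisation): /a/ → [ã] before /m/; /ɔ/ → [ɔ̃] before /m/; /u/ → [ũ] before /n/; /o/ → [õ] before /n/ — a vowel is nasalised by an immediately following nasal consonant.
No change occurs in [ʃeʃa] because the vowel at the boundary is adjacent to an oral consonant, not a nasal (/e/ next to /ʃ/).
The vowel /e/ is adjacent to the following nasal /ŋ/, so it acquires [+nasal] and surfaces as [ẽ].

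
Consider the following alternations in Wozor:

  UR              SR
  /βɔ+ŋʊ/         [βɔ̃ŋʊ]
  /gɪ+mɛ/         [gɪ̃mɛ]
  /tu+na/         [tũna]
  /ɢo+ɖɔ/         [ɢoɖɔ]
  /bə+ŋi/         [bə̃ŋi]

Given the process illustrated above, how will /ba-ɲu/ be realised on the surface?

The data show regressive nasality assimilation (vowel nasalisation): /ɔ/ → [ɔ̃] before /ŋ/; /ɪ/ → [ɪ̃] before /m/; /u/ → [ũ] before /n/; /ə/ → [ə̃] before /ŋ/ — a vowel is nasalised by an immediately following nasal consonant.
No change occurs in [ɢoɖɔ] because the vowel at the boundary is adjacent to an oral consonant, not a nasal (/o/ next to /ɖ/).
/a/ sits next to the nasal /ɲ/ and is therefore nasalised to [ã].

[bãɲu]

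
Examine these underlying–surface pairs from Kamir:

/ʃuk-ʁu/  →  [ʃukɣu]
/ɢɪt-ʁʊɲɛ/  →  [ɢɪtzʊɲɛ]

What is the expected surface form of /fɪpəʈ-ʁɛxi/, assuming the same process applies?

The data show progressive place assimilation: /ʁ/ → [ɣ] after /k/; /ʁ/ → [z] after /t/. In each pair only place changes, matching the preceding consonant, while manner and voice stay constant.
/ʁ/ is a voiced uvular fricative. The preceding trigger /ʈ/ is retroflex, so /ʁ/ must become retroflex as well.
Changing only its place to retroflex gives [ʐ] — the voiced retroflex fricative.

[fɪpəʈʐɛxi]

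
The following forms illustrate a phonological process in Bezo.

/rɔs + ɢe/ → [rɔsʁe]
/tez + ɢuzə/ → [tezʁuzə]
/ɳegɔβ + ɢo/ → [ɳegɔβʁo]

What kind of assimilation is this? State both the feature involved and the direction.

progressive manner assimilation

Comparing underlying and surface forms, /ɢ/ → [ʁ] is the alternation; the neighbouring /s/ is constant.
The change stop → fricative matches the manner of the preceding /s/, identifying this as manner assimilation.
Place and voice are unchanged, so the assimilation is partial, not total.
The same holds elsewhere in the data: /ɢ/ → [ʁ] after /z/ (stop → fricative, matching a fricative); /ɢ/ → [ʁ] after /β/ (stop → fricative, matching a fricative) — only manner changes, and always toward the preceding segment.
Since the segment that changes follows the conditioning segment, the assimilation is progressive.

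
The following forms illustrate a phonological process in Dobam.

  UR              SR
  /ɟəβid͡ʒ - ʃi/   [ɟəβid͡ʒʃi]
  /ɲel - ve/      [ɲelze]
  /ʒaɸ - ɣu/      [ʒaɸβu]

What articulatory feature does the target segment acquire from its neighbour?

Comparing underlying and surface forms, /v/ → [z] is the alternation; the neighbouring /l/ is constant.
/v/ is labiodental while /l/ is alveolar; the output [z] is alveolar, matching the trigger — so the feature that spreads is place.
The other alternating form patterns the same way: /ɣ/ → [β] after /ɸ/ (velar → bilabial, matching bilabial) — only place changes, and always toward the preceding segment.
No alternation appears in [ɟəβid͡ʒʃi]: there the adjacent consonants already agree in place (/ʃ/ and /d͡ʒ/ are both postalveolar), so this form is consistent with the same rule.

place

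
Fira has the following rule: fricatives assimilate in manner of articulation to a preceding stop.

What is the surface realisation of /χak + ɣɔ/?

/ɣ/ is a voiced velar fricative. The preceding trigger /k/ is a stop, so /ɣ/ must become a stop as well.
The voiced velar stop is [g], so /ɣ/ → [g].

[χakgɔ]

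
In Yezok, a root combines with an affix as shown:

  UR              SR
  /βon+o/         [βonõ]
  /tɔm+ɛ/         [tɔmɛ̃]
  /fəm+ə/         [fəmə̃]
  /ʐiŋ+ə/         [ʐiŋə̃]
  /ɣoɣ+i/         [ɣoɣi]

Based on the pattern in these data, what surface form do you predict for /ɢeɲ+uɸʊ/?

The data show progressive nasality assimilation (vowel nasalisation): /o/ → [õ] after /n/; /ɛ/ → [ɛ̃] after /m/; /ə/ → [ə̃] after /m/; /ə/ → [ə̃] after /ŋ/ — a vowel is nasalised by an immediately preceding nasal consonant.
No change occurs in [ɣoɣi] because the vowel at the boundary is adjacent to an oral consonant, not a nasal (/i/ next to /ɣ/).
/u/ sits next to the nasal /ɲ/ and is therefore nasalised to [ũ].

[ɢeɲũɸʊ]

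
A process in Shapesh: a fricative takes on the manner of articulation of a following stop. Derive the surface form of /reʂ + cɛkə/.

[reʈcɛkə]

/ʂ/ is a voiceless retroflex fricative. The following trigger /c/ is a stop, so /ʂ/ must become a stop as well.
Changing only its manner to stop gives [ʈ] — the voiceless retroflex stop.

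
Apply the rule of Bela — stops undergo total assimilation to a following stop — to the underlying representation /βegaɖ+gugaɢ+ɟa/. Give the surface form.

/ɖ/ is the segment targeted by the rule; it sits immediately before /g/, so it assimilates completely and surfaces as [g].
At the second juncture, /ɢ/ likewise becomes [ɟ] adjacent to /ɟ/.

[βegaggugaɟɟa]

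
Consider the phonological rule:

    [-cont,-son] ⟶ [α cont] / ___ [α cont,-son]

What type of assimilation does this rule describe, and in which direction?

regressive manner assimilation

The rule copies [cont] (continuancy) from the environment onto the target stops; since [±cont] encodes the stop/fricative manner contrast, the assimilating dimension is manner.
Since the environment is written after the underscore, the trigger follows the target; the direction is regressive.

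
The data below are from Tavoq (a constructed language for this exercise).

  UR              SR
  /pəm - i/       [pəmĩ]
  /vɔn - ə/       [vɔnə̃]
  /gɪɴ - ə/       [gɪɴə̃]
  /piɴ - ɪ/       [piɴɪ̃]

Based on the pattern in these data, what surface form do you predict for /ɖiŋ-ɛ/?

[ɖiŋɛ̃]

The data show progressive nasality assimilation (vowel nasalisation): /i/ → [ĩ] after /m/; /ə/ → [ə̃] after /n/; /ə/ → [ə̃] after /ɴ/; /ɪ/ → [ɪ̃] after /ɴ/ — a vowel is nasalised by an immediately preceding nasal consonant.
/ɛ/ sits next to the nasal /ŋ/ and is therefore nasalised to [ɛ̃].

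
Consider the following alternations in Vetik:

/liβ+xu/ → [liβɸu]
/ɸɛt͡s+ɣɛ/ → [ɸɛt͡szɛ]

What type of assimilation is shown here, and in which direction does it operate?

Underlying /x/ is realised as [ɸ] next to /β/; /β/ itself does not change.
The change velar → bilabial matches the place of the preceding /β/, identifying this as place assimilation.
Manner and voice are unchanged, so the assimilation is partial, not total.
The other alternating form patterns the same way: /ɣ/ → [z] after /t͡s/ (velar → alveolar, matching alveolar) — only place changes, and always toward the preceding segment.
Since the segment that changes follows the conditioning segment, the assimilation is progressive.

progressive place assimilation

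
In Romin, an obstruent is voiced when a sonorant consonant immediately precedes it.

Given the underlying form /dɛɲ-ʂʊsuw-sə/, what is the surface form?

/ʂ/ is a voiceless retroflex fricative. The preceding trigger /ɲ/ is voiced, so /ʂ/ must become voiced as well.
Changing only its voicing to voiced gives [ʐ] — the voiced retroflex fricative.
At the second juncture, /s/ likewise becomes [z] adjacent to /w/.

[dɛɲʐʊsuwzə]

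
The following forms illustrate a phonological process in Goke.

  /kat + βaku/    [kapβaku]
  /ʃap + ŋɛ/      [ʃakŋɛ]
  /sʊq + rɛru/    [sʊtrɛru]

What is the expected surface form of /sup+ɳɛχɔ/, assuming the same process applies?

The data show regressive place assimilation: /t/ → [p] before /β/; /p/ → [k] before /ŋ/; /q/ → [t] before /r/. In each pair only place changes, matching the following consonant, while manner and voice stay constant.
/p/ is a voiceless bilabial stop. The following trigger /ɳ/ is retroflex, so /p/ must become retroflex as well.
A voiceless retroflex stop is [ʈ], so the surface segment is [ʈ].

[suʈɳɛχɔ]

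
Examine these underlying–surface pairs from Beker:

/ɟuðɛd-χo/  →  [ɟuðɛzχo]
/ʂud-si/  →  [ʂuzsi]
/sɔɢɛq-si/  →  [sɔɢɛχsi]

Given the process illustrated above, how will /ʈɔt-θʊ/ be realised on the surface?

[ʈɔsθʊ]

The data show regressive manner assimilation: /d/ → [z] before /χ/; /d/ → [z] before /s/; /q/ → [χ] before /s/. In each pair only manner changes, matching the following consonant, while place and voice stay constant.
The rule targets /t/ (voiceless alveolar stop), which sits before the trigger /θ/ (fricative).
A voiceless alveolar fricative is [s], so the surface segment is [s].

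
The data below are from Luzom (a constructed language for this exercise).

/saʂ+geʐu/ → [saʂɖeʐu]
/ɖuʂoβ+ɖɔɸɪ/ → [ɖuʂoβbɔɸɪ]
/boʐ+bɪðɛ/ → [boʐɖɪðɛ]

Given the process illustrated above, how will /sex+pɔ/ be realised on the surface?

The data show progressive place assimilation: /g/ → [ɖ] after /ʂ/; /ɖ/ → [b] after /β/; /b/ → [ɖ] after /ʐ/. In each pair only place changes, matching the preceding consonant, while manner and voice stay constant.
/p/ is a voiceless bilabial stop. The preceding trigger /x/ is velar, so /p/ must become velar as well.
A voiceless velar stop is [k], so the surface segment is [k].

[sexkɔ]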